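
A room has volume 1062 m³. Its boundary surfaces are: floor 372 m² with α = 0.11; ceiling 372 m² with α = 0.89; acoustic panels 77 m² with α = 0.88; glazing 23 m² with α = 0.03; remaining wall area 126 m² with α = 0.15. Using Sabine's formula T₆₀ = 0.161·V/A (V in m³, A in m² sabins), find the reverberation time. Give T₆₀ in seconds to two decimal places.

0.37 s

A = Σ Sᵢαᵢ = 372·0.11 + 372·0.89 + 77·0.88 + 23·0.03 + 126·0.15 = 459.35 m².
T₆₀ = 0.161 × 1062 / 459.35 = 0.372 s.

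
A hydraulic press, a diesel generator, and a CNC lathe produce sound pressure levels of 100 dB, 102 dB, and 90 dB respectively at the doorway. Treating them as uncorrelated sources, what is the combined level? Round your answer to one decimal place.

104.3 dB

For uncorrelated sources the intensities add, so convert each level to linear form, sum, and take 10·log₁₀ of the total.
Σ 10^(L/10) = 10^(100/10) + 10^(102/10) + 10^(90/10) = 2.685e+10.
L_total = 10·log₁₀(2.685e+10) = 104.29 dB.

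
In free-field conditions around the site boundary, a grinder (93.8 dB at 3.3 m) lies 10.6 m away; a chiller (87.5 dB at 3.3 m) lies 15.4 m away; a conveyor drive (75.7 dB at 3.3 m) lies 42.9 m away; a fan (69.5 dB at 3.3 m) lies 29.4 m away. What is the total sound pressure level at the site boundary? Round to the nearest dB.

Propagate each source to the receiver with L = L_ref − 20·log₁₀(r/r_ref), then add intensities.
grinder: 93.8 − 20·log₁₀(10.6/3.3) = 93.8 − 10.14 = 83.66 dB.
chiller: 87.5 − 20·log₁₀(15.4/3.3) = 87.5 − 13.38 = 74.12 dB.
conveyor drive: 75.7 − 20·log₁₀(42.9/3.3) = 75.7 − 22.28 = 53.42 dB.
fan: 69.5 − 20·log₁₀(29.4/3.3) = 69.5 − 19.00 = 50.50 dB.
Σ 10^(L/10) = 2.587e+08 → L_total = 10·log₁₀(2.587e+08) = 84.13 dB.

84 dB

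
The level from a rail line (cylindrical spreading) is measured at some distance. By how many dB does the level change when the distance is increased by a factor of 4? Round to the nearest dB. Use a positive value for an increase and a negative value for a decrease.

-6 dB

With cylindrical spreading the level changes by −10·log₁₀(r₂/r₁).
ΔL = −10·log₁₀(4) = -6.02 dB.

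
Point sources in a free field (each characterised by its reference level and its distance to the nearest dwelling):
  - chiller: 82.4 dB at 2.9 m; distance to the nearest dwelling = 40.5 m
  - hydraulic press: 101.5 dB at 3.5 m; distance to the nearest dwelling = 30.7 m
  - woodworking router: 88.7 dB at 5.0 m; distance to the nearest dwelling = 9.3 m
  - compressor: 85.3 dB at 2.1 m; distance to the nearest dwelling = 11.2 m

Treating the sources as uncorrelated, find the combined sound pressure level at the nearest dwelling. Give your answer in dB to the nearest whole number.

Apply inverse-square spreading to bring every level to the receiver, then sum 10^(L/10).
chiller: 82.4 − 20·log₁₀(40.5/2.9) = 82.4 − 22.90 = 59.50 dB.
hydraulic press: 101.5 − 20·log₁₀(30.7/3.5) = 101.5 − 18.86 = 82.64 dB.
woodworking router: 88.7 − 20·log₁₀(9.3/5.0) = 88.7 − 5.39 = 83.31 dB.
compressor: 85.3 − 20·log₁₀(11.2/2.1) = 85.3 − 14.54 = 70.76 dB.
Σ 10^(L/10) = 4.107e+08 → L_total = 10·log₁₀(4.107e+08) = 86.13 dB.

86 dB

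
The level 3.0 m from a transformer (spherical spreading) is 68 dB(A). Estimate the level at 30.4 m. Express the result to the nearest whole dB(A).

48 dB(A)

For a point source, L₂ = L₁ − 20·log₁₀(r₂/r₁).
L₂ = 68 − 20·log₁₀(30.4/3.0) = 68 − 20.115 = 47.88 dB(A).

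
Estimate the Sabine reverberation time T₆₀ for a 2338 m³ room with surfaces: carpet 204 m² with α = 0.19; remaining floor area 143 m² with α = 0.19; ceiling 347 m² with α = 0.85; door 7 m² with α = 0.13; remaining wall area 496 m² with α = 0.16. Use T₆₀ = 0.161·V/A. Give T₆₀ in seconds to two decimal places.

0.85 s

Summing Sᵢαᵢ: 204·0.19 + 143·0.19 + 347·0.85 + 7·0.13 + 496·0.16 = 441.15 m².
T₆₀ = 0.161·V/A = 0.161·2338/441.15 = 0.853 s.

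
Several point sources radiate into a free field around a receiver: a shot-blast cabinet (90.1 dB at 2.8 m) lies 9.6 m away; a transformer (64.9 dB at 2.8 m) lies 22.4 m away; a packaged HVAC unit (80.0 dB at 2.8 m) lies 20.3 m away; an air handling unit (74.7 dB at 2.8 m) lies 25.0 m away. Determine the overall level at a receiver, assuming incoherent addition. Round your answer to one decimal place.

Apply inverse-square spreading to bring every level to the receiver, then sum 10^(L/10).
shot-blast cabinet: 90.1 − 20·log₁₀(9.6/2.8) = 90.1 − 10.70 = 79.40 dB.
transformer: 64.9 − 20·log₁₀(22.4/2.8) = 64.9 − 18.06 = 46.84 dB.
packaged HVAC unit: 80.0 − 20·log₁₀(20.3/2.8) = 80.0 − 17.21 = 62.79 dB.
air handling unit: 74.7 − 20·log₁₀(25.0/2.8) = 74.7 − 19.02 = 55.68 dB.
Σ 10^(L/10) = 8.937e+07 → L_total = 10·log₁₀(8.937e+07) = 79.51 dB.

79.5 dB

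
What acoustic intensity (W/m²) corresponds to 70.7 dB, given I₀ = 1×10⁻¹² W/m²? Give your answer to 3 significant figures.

1.17e-05 W/m²

L = 10·log₁₀(I/I₀) ⇒ I = I₀·10^(L/10) = 10⁻¹² × 10^7.07.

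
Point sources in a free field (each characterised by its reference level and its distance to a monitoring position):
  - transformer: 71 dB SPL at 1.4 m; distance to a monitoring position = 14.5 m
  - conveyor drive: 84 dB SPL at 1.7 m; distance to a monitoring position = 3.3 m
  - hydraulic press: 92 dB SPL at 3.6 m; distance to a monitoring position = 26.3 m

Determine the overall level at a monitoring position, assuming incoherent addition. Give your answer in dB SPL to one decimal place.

79.8 dB SPL

Apply inverse-square spreading to bring every level to the receiver, then sum 10^(L/10).
transformer: 71 − 20·log₁₀(14.5/1.4) = 71 − 20.30 = 50.70 dB SPL.
conveyor drive: 84 − 20·log₁₀(3.3/1.7) = 84 − 5.76 = 78.24 dB SPL.
hydraulic press: 92 − 20·log₁₀(26.3/3.6) = 92 − 17.27 = 74.73 dB SPL.
Σ 10^(L/10) = 9.647e+07 → L_total = 10·log₁₀(9.647e+07) = 79.84 dB SPL.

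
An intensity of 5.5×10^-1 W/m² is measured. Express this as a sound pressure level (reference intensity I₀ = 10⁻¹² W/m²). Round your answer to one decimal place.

Dividing by I₀ shifts the exponent by 12: I/I₀ = 5.5×10^11.
L = 10·(0.7404 + 11) = 117.40 dB.

117.4 dB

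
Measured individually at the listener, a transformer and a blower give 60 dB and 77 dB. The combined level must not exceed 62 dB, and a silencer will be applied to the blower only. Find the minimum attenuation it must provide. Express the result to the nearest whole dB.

Fixed contribution from the other source: Σ 10^(L/10) = 10^(60/10) = 1.000e+06 (60.00 dB).
The limit corresponds to 10^(62/10) = 1.585e+06; subtracting the fixed part leaves 5.849e+05 for the blower, i.e. 57.67 dB.
Required insertion loss = 77 − 57.67 = 19.33 dB.

19 dB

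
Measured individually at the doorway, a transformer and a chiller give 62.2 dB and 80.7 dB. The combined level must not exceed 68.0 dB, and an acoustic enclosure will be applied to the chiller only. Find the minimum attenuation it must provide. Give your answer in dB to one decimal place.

Everything except the chiller sums to 10^(62.2/10) = 1.660e+06 in linear terms, 62.20 dB.
To meet 68.0 dB overall, the treated chiller may contribute at most 10^(68.0/10) − 1.660e+06 = 4.650e+06, i.e. 66.67 dB.
Required insertion loss = 80.7 − 66.67 = 14.03 dB.

14.0 dB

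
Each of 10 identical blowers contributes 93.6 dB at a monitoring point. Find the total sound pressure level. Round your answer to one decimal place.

103.6 dB

N identical incoherent sources raise the level by 10·log₁₀ N.
L_total = 93.6 + 10·log₁₀(10) = 93.6 + 10.000 = 103.60 dB.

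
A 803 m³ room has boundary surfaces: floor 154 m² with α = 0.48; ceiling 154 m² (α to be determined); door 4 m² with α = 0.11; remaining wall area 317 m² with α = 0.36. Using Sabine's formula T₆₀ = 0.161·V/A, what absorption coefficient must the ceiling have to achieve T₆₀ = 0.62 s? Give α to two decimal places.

Required total absorption A = 0.161·803/0.62 = 208.52 m².
Absorption from the other surfaces = 154·0.48 + 4·0.11 + 317·0.36 = 188.48 m², so the ceiling must supply 20.04 m² over 154 m².
α = 20.04/154 = 0.130.

0.13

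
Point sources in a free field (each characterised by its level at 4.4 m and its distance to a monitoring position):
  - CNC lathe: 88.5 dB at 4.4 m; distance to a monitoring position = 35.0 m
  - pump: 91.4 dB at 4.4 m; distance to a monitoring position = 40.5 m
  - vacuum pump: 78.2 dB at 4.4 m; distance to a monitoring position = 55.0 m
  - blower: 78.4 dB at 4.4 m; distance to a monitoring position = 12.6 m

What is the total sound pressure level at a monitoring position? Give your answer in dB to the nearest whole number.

First find each source's level at the receiver (point-source: −20·log₁₀(r/r_ref)), then combine on an intensity basis.
CNC lathe: 88.5 − 20·log₁₀(35.0/4.4) = 88.5 − 18.01 = 70.49 dB.
pump: 91.4 − 20·log₁₀(40.5/4.4) = 91.4 − 19.28 = 72.12 dB.
vacuum pump: 78.2 − 20·log₁₀(55.0/4.4) = 78.2 − 21.94 = 56.26 dB.
blower: 78.4 − 20·log₁₀(12.6/4.4) = 78.4 − 9.14 = 69.26 dB.
Σ 10^(L/10) = 3.634e+07 → L_total = 10·log₁₀(3.634e+07) = 75.60 dB.

76 dB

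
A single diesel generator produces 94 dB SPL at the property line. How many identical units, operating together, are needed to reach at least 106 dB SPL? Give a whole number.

16

Need L₁ + 10·log₁₀ N ≥ 106, i.e. log₁₀ N ≥ 1.20.
N ≥ 10^(12.0/10) = 15.849, so N = 16.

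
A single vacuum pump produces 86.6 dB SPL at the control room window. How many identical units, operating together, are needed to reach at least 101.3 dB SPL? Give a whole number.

The shortfall is 101.3 − 86.6 = 14.7 dB, and N units add 10·log₁₀ N, so need 10·log₁₀ N ≥ 14.7.
N ≥ 10^(14.7/10) = 29.512, so N = 30.

30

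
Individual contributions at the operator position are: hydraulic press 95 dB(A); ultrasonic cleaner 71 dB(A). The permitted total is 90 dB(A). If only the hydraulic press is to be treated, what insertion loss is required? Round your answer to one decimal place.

5.1 dB

Everything except the hydraulic press sums to 10^(71/10) = 1.259e+07 in linear terms, 71.00 dB(A).
To meet 90 dB(A) overall, the treated hydraulic press may contribute at most 10^(90/10) − 1.259e+07 = 9.874e+08, i.e. 89.94 dB(A).
Required insertion loss = 95 − 89.94 = 5.06 dB.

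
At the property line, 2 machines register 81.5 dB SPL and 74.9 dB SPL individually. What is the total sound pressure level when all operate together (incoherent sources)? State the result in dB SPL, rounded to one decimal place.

82.4 dB SPL

Incoherent sources combine by intensity addition: L_total = 10·log₁₀(Σ 10^(L_i/10)).
Σ 10^(L/10) = 10^(81.5/10) + 10^(74.9/10) = 1.722e+08.
L_total = 10·log₁₀(1.722e+08) = 82.36 dB SPL.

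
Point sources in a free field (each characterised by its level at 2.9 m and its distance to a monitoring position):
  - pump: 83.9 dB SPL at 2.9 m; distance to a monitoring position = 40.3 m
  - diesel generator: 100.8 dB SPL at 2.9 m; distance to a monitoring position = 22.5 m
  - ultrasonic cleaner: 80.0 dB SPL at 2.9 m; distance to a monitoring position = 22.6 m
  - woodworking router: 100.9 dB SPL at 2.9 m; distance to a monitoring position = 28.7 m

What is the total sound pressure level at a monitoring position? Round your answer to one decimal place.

Propagate each source to the receiver with L = L_ref − 20·log₁₀(r/r_ref), then add intensities.
pump: 83.9 − 20·log₁₀(40.3/2.9) = 83.9 − 22.86 = 61.04 dB SPL.
diesel generator: 100.8 − 20·log₁₀(22.5/2.9) = 100.8 − 17.80 = 83.00 dB SPL.
ultrasonic cleaner: 80.0 − 20·log₁₀(22.6/2.9) = 80.0 − 17.83 = 62.17 dB SPL.
woodworking router: 100.9 − 20·log₁₀(28.7/2.9) = 100.9 − 19.91 = 80.99 dB SPL.
Σ 10^(L/10) = 3.283e+08 → L_total = 10·log₁₀(3.283e+08) = 85.16 dB SPL.

85.2 dB SPL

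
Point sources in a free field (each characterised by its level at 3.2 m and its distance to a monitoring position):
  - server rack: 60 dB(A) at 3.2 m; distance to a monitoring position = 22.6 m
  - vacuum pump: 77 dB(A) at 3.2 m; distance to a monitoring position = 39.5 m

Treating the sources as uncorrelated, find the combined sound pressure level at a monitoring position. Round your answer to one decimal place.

55.4 dB(A)

Propagate each source to the receiver with L = L_ref − 20·log₁₀(r/r_ref), then add intensities.
server rack: 60 − 20·log₁₀(22.6/3.2) = 60 − 16.98 = 43.02 dB(A).
vacuum pump: 77 − 20·log₁₀(39.5/3.2) = 77 − 21.83 = 55.17 dB(A).
Σ 10^(L/10) = 3.490e+05 → L_total = 10·log₁₀(3.490e+05) = 55.43 dB(A).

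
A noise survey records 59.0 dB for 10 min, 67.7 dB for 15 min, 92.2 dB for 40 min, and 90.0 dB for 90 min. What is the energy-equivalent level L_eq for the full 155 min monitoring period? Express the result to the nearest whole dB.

The energy average is taken in the linear domain: L_eq = 10·log₁₀[(Σ tᵢ·10^(Lᵢ/10))/T], T = 155 min.
Σ tᵢ·10^(Lᵢ/10) = 10·10^(59.0/10) + 15·10^(67.7/10) + 40·10^(92.2/10) + 90·10^(90.0/10) = 1.565e+11.
L_eq = 10·log₁₀(1.565e+11/155) = 90.04 dB.

90 dB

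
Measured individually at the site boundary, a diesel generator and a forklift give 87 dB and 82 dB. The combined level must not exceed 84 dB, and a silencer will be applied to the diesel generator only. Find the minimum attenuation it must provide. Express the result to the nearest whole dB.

7 dB

Fixed contribution from the other source: Σ 10^(L/10) = 10^(82/10) = 1.585e+08 (82.00 dB).
The limit corresponds to 10^(84/10) = 2.512e+08; subtracting the fixed part leaves 9.270e+07 for the diesel generator, i.e. 79.67 dB.
So the diesel generator must be reduced from 87 to 79.67 dB: IL = 7.33 dB.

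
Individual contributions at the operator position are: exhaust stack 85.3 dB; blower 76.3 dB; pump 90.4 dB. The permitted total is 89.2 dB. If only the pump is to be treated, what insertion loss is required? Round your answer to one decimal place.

3.9 dB

Fixed contribution from the other sources: Σ 10^(L/10) = 10^(85.3/10) + 10^(76.3/10) = 3.815e+08 (85.81 dB).
The limit corresponds to 10^(89.2/10) = 8.318e+08; subtracting the fixed part leaves 4.503e+08 for the pump, i.e. 86.53 dB.
So the pump must be reduced from 90.4 to 86.53 dB: IL = 3.87 dB.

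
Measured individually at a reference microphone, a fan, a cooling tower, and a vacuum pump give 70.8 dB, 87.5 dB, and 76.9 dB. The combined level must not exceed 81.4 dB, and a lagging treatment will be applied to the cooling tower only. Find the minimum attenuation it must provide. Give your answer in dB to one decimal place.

Everything except the cooling tower sums to 10^(70.8/10) + 10^(76.9/10) = 6.100e+07 in linear terms, 77.85 dB.
To meet 81.4 dB overall, the treated cooling tower may contribute at most 10^(81.4/10) − 6.100e+07 = 7.704e+07, i.e. 78.87 dB.
So the cooling tower must be reduced from 87.5 to 78.87 dB: IL = 8.63 dB.

8.6 dB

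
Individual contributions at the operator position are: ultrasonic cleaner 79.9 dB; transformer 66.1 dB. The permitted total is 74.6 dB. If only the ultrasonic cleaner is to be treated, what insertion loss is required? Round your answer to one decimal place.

The untreated sources together contribute 10^(66.1/10) = 4.074e+06, i.e. 66.10 dB.
To meet 74.6 dB overall, the treated ultrasonic cleaner may contribute at most 10^(74.6/10) − 4.074e+06 = 2.477e+07, i.e. 73.94 dB.
Required insertion loss = 79.9 − 73.94 = 5.96 dB.

6.0 dB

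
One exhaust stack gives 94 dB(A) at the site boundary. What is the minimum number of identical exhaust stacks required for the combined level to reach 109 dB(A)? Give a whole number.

N identical sources give L₁ + 10·log₁₀ N, so require 10·log₁₀ N ≥ 109 − 94 = 15.0 dB.
N ≥ 10^(15.0/10) = 31.623, so N = 32.

32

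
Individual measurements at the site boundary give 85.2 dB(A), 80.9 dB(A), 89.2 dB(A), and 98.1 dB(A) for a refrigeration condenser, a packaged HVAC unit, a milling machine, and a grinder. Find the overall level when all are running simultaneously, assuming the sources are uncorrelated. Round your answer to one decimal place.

For uncorrelated sources the intensities add, so convert each level to linear form, sum, and take 10·log₁₀ of the total.
Σ 10^(L/10) = 10^(85.2/10) + 10^(80.9/10) + 10^(89.2/10) + 10^(98.1/10) = 7.742e+09.
L_total = 10·log₁₀(7.742e+09) = 98.89 dB(A).

98.9 dB(A)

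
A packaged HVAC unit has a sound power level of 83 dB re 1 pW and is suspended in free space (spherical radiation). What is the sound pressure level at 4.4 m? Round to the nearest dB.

59 dB

The power spreads over a sphere of area 4π·r², so L_p = L_w − 10·log₁₀(4π·r²).
4π·r² = 243.3 m², 10·log₁₀ of that is 23.861 dB.
L_p = 83 − 23.861 = 59.14 dB.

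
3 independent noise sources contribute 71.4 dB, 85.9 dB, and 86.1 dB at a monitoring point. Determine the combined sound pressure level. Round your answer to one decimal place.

89.1 dB

For uncorrelated sources the intensities add, so convert each level to linear form, sum, and take 10·log₁₀ of the total.
Σ 10^(L/10) = 10^(71.4/10) + 10^(85.9/10) + 10^(86.1/10) = 8.102e+08.
L_total = 10·log₁₀(8.102e+08) = 89.09 dB.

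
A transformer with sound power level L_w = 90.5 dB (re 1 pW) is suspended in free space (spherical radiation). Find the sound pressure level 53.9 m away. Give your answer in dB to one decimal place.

44.9 dB

Free-field spherical radiation: L_p = L_w − 10·log₁₀(4π·r²), r = 53.9 m.
4π·r² = 3.651e+04 m², 10·log₁₀ of that is 45.624 dB.
L_p = 90.5 − 45.624 = 44.88 dB.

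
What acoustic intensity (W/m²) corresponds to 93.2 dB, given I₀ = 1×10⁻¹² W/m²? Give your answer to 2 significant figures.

0.0021 W/m²

L = 10·log₁₀(I/I₀) ⇒ I = I₀·10^(L/10) = 10⁻¹² × 10^9.32.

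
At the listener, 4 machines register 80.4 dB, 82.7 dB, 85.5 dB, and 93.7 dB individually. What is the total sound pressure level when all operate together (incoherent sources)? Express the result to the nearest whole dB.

95 dB

For uncorrelated sources the intensities add, so convert each level to linear form, sum, and take 10·log₁₀ of the total.
Σ 10^(L/10) = 10^(80.4/10) + 10^(82.7/10) + 10^(85.5/10) + 10^(93.7/10) = 2.995e+09.
L_total = 10·log₁₀(2.995e+09) = 94.76 dB.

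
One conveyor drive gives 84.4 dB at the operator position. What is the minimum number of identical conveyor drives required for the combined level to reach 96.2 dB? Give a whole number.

The shortfall is 96.2 − 84.4 = 11.8 dB, and N units add 10·log₁₀ N, so need 10·log₁₀ N ≥ 11.8.
N ≥ 10^(11.8/10) = 15.136, so N = 16.

16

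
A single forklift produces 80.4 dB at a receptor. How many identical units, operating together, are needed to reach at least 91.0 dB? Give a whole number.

12

The shortfall is 91.0 − 80.4 = 10.6 dB, and N units add 10·log₁₀ N, so need 10·log₁₀ N ≥ 10.6.
N ≥ 10^(10.6/10) = 11.482, so N = 12.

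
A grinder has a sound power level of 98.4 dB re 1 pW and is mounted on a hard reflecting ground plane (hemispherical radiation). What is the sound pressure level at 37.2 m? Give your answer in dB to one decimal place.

59.0 dB

Free-field hemispherical radiation: L_p = L_w − 10·log₁₀(2π·r²), r = 37.2 m.
2π·r² = 8695 m², 10·log₁₀ of that is 39.393 dB.
L_p = 98.4 − 39.393 = 59.01 dB.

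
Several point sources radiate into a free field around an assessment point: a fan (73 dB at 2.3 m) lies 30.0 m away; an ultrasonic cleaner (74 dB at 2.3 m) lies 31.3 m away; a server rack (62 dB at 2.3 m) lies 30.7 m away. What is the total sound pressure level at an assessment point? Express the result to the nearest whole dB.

54 dB

Propagate each source to the receiver with L = L_ref − 20·log₁₀(r/r_ref), then add intensities.
fan: 73 − 20·log₁₀(30.0/2.3) = 73 − 22.31 = 50.69 dB.
ultrasonic cleaner: 74 − 20·log₁₀(31.3/2.3) = 74 − 22.68 = 51.32 dB.
server rack: 62 − 20·log₁₀(30.7/2.3) = 62 − 22.51 = 39.49 dB.
Σ 10^(L/10) = 2.618e+05 → L_total = 10·log₁₀(2.618e+05) = 54.18 dB.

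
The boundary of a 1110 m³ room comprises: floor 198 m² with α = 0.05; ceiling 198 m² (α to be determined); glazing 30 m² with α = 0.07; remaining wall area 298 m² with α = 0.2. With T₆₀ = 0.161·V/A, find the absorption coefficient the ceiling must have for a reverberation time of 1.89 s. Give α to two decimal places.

From T₆₀ = 0.161·V/A, the target T₆₀ = 1.89 s needs A = 0.161·1110/1.89 = 94.56 m².
Absorption from the other surfaces = 198·0.05 + 30·0.07 + 298·0.2 = 71.60 m², so the ceiling must supply 22.96 m² over 198 m².
α = 22.96/198 = 0.116.

0.12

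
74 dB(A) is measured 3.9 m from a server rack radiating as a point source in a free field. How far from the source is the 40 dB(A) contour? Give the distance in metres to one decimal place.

The 34.0 dB drop corresponds to a distance ratio of 10^(34.0/20) for a point source.
r₂ = 3.9·10^((74−40)/20) = 3.9·10^(34.0/20) = 195.46 m.

195.5 m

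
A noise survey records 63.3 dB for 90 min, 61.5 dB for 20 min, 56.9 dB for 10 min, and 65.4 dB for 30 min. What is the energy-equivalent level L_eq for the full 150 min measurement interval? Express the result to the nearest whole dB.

Weight each interval's intensity by its duration and average over T = 150 min:
Σ tᵢ·10^(Lᵢ/10) = 90·10^(63.3/10) + 20·10^(61.5/10) + 10·10^(56.9/10) + 30·10^(65.4/10) = 3.296e+08.
L_eq = 10·log₁₀(3.296e+08/150) = 63.42 dB.

63 dB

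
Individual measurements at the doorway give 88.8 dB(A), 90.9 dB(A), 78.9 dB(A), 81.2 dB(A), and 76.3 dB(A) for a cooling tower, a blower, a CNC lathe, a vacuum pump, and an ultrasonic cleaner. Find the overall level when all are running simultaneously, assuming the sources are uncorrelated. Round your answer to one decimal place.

Incoherent sources combine by intensity addition: L_total = 10·log₁₀(Σ 10^(L_i/10)).
Σ 10^(L/10) = 10^(88.8/10) + 10^(90.9/10) + 10^(78.9/10) + 10^(81.2/10) + 10^(76.3/10) = 2.241e+09.
L_total = 10·log₁₀(2.241e+09) = 93.50 dB(A).

93.5 dB(A)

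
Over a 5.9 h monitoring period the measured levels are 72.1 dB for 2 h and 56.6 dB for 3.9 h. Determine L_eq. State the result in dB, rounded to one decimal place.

L_eq = 10·log₁₀[(1/T)·Σ tᵢ·10^(Lᵢ/10)] with T = 5.9 h.
Σ tᵢ·10^(Lᵢ/10) = 2·10^(72.1/10) + 3.9·10^(56.6/10) = 3.422e+07.
L_eq = 10·log₁₀(3.422e+07/5.9) = 67.63 dB.

67.6 dB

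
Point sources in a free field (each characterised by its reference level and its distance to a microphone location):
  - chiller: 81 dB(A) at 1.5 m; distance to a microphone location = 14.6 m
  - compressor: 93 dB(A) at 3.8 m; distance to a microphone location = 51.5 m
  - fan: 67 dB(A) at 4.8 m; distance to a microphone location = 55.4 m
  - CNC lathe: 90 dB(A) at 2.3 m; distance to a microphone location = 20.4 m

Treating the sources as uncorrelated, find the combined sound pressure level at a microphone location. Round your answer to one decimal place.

Apply inverse-square spreading to bring every level to the receiver, then sum 10^(L/10).
chiller: 81 − 20·log₁₀(14.6/1.5) = 81 − 19.77 = 61.23 dB(A).
compressor: 93 − 20·log₁₀(51.5/3.8) = 93 − 22.64 = 70.36 dB(A).
fan: 67 − 20·log₁₀(55.4/4.8) = 67 − 21.25 = 45.75 dB(A).
CNC lathe: 90 − 20·log₁₀(20.4/2.3) = 90 − 18.96 = 71.04 dB(A).
Σ 10^(L/10) = 2.494e+07 → L_total = 10·log₁₀(2.494e+07) = 73.97 dB(A).

74.0 dB(A)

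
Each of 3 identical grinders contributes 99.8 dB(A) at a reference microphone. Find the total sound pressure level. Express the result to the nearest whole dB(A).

105 dB(A)

With 3 equal, uncorrelated contributions the intensity is 3× that of one unit, giving a rise of 10·log₁₀ 3.
L_total = 99.8 + 10·log₁₀(3) = 99.8 + 4.771 = 104.57 dB(A).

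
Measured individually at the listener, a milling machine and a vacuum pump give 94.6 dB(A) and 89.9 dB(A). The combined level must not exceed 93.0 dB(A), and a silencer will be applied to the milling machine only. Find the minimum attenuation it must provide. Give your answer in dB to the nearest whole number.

Fixed contribution from the other source: Σ 10^(L/10) = 10^(89.9/10) = 9.772e+08 (89.90 dB(A)).
The limit corresponds to 10^(93.0/10) = 1.995e+09; subtracting the fixed part leaves 1.018e+09 for the milling machine, i.e. 90.08 dB(A).
Required insertion loss = 94.6 − 90.08 = 4.52 dB.

5 dB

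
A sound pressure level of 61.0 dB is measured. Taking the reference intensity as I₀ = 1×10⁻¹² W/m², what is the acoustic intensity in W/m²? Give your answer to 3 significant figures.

1.26e-06 W/m²

I/I₀ = 10^(61.0/10) = 1.259e+06, so I = 1.259e+06 × 10⁻¹² W/m².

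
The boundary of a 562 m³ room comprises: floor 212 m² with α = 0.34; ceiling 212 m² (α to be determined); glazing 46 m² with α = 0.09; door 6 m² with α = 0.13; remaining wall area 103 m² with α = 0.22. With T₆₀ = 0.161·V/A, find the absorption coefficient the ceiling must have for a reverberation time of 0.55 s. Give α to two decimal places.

Required total absorption A = 0.161·562/0.55 = 164.51 m².
Absorption from the other surfaces = 212·0.34 + 46·0.09 + 6·0.13 + 103·0.22 = 99.66 m², so the ceiling must supply 64.85 m² over 212 m².
α = 64.85/212 = 0.306.

0.31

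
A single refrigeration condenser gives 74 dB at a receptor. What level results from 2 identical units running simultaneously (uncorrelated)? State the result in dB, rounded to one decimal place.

N identical incoherent sources raise the level by 10·log₁₀ N.
L_total = 74 + 10·log₁₀(2) = 74 + 3.010 = 77.01 dB.

77.0 dB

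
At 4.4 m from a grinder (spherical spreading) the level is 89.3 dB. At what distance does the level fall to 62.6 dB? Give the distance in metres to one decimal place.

95.2 m

For a point source L₁ − L₂ = 20·log₁₀(r₂/r₁), so r₂ = r₁·10^((L₁−L₂)/20).
r₂ = 4.4·10^((89.3−62.6)/20) = 4.4·10^(26.7/20) = 95.16 m.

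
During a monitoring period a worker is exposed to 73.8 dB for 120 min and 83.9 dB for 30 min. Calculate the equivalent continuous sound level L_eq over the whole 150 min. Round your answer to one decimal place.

Weight each interval's intensity by its duration and average over T = 150 min:
Σ tᵢ·10^(Lᵢ/10) = 120·10^(73.8/10) + 30·10^(83.9/10) = 1.024e+10.
L_eq = 10·log₁₀(1.024e+10/150) = 78.34 dB.

78.3 dB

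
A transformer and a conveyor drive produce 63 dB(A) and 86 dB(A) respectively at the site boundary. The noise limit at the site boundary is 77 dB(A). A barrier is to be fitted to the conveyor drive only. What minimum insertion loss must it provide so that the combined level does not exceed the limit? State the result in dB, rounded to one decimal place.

The untreated sources together contribute 10^(63/10) = 1.995e+06, i.e. 63.00 dB(A).
The limit corresponds to 10^(77/10) = 5.012e+07; subtracting the fixed part leaves 4.812e+07 for the conveyor drive, i.e. 76.82 dB(A).
So the conveyor drive must be reduced from 86 to 76.82 dB(A): IL = 9.18 dB.

9.2 dB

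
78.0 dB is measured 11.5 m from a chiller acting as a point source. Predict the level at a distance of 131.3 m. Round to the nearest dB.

Point-source attenuation: ΔL = 20·log₁₀(r₂/r₁) = 20·log₁₀(131.3/11.5) = 21.151 dB.
L₂ = 78.0 − 20·log₁₀(131.3/11.5) = 78.0 − 21.151 = 56.85 dB.

57 dB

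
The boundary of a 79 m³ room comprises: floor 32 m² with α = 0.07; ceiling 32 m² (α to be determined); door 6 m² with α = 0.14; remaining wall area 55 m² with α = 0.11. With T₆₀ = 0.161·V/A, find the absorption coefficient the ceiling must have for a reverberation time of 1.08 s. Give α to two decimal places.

0.08

From T₆₀ = 0.161·V/A, the target T₆₀ = 1.08 s needs A = 0.161·79/1.08 = 11.78 m².
Absorption from the other surfaces = 32·0.07 + 6·0.14 + 55·0.11 = 9.13 m², so the ceiling must supply 2.65 m² over 32 m².
α = 2.65/32 = 0.083.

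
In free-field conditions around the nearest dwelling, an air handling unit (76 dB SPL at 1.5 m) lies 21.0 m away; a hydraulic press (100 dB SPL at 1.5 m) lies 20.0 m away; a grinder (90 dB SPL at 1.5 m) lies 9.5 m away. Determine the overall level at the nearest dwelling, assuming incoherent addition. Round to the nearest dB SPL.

79 dB SPL

First find each source's level at the receiver (point-source: −20·log₁₀(r/r_ref)), then combine on an intensity basis.
air handling unit: 76 − 20·log₁₀(21.0/1.5) = 76 − 22.92 = 53.08 dB SPL.
hydraulic press: 100 − 20·log₁₀(20.0/1.5) = 100 − 22.50 = 77.50 dB SPL.
grinder: 90 − 20·log₁₀(9.5/1.5) = 90 − 16.03 = 73.97 dB SPL.
Σ 10^(L/10) = 8.138e+07 → L_total = 10·log₁₀(8.138e+07) = 79.11 dB SPL.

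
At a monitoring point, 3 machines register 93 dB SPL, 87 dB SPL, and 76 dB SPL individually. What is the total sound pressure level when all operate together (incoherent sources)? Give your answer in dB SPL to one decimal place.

94.0 dB SPL

Incoherent sources combine by intensity addition: L_total = 10·log₁₀(Σ 10^(L_i/10)).
Σ 10^(L/10) = 10^(93/10) + 10^(87/10) + 10^(76/10) = 2.536e+09.
L_total = 10·log₁₀(2.536e+09) = 94.04 dB SPL.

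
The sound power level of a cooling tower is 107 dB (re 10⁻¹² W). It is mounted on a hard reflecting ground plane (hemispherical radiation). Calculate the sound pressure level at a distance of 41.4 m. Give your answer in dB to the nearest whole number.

67 dB

Free-field hemispherical radiation: L_p = L_w − 10·log₁₀(2π·r²), r = 41.4 m.
2π·r² = 1.077e+04 m², 10·log₁₀ of that is 40.322 dB.
L_p = 107 − 40.322 = 66.68 dB.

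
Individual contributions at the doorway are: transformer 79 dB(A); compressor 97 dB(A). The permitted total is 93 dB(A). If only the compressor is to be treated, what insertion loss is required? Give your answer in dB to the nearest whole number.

4 dB

Everything except the compressor sums to 10^(79/10) = 7.943e+07 in linear terms, 79.00 dB(A).
To meet 93 dB(A) overall, the treated compressor may contribute at most 10^(93/10) − 7.943e+07 = 1.916e+09, i.e. 92.82 dB(A).
So the compressor must be reduced from 97 to 92.82 dB(A): IL = 4.18 dB.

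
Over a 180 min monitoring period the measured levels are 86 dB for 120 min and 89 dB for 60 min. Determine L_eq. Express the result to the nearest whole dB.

87 dB

Weight each interval's intensity by its duration and average over T = 180 min:
Σ tᵢ·10^(Lᵢ/10) = 120·10^(86/10) + 60·10^(89/10) = 9.543e+10.
L_eq = 10·log₁₀(9.543e+10/180) = 87.24 dB.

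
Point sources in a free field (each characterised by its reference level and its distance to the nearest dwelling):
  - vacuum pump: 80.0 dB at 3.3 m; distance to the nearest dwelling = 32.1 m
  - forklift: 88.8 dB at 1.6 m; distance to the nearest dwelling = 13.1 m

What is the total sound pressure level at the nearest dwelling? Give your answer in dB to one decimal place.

70.9 dB

First find each source's level at the receiver (point-source: −20·log₁₀(r/r_ref)), then combine on an intensity basis.
vacuum pump: 80.0 − 20·log₁₀(32.1/3.3) = 80.0 − 19.76 = 60.24 dB.
forklift: 88.8 − 20·log₁₀(13.1/1.6) = 88.8 − 18.26 = 70.54 dB.
Σ 10^(L/10) = 1.237e+07 → L_total = 10·log₁₀(1.237e+07) = 70.92 dB.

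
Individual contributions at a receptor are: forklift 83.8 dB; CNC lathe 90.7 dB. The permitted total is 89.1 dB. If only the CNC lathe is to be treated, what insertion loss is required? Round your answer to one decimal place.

3.1 dB

Fixed contribution from the other source: Σ 10^(L/10) = 10^(83.8/10) = 2.399e+08 (83.80 dB).
The limit corresponds to 10^(89.1/10) = 8.128e+08; subtracting the fixed part leaves 5.729e+08 for the CNC lathe, i.e. 87.58 dB.
Required insertion loss = 90.7 − 87.58 = 3.12 dB.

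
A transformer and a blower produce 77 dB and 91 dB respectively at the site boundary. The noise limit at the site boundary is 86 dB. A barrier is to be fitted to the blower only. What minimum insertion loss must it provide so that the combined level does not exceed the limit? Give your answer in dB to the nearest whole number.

6 dB

Fixed contribution from the other source: Σ 10^(L/10) = 10^(77/10) = 5.012e+07 (77.00 dB).
To meet 86 dB overall, the treated blower may contribute at most 10^(86/10) − 5.012e+07 = 3.480e+08, i.e. 85.42 dB.
So the blower must be reduced from 91 to 85.42 dB: IL = 5.58 dB.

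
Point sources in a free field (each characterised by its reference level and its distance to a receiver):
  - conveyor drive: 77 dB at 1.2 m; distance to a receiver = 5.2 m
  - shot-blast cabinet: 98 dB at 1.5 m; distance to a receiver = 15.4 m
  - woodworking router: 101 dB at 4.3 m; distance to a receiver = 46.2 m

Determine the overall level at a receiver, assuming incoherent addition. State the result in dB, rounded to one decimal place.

Apply inverse-square spreading to bring every level to the receiver, then sum 10^(L/10).
conveyor drive: 77 − 20·log₁₀(5.2/1.2) = 77 − 12.74 = 64.26 dB.
shot-blast cabinet: 98 − 20·log₁₀(15.4/1.5) = 98 − 20.23 = 77.77 dB.
woodworking router: 101 − 20·log₁₀(46.2/4.3) = 101 − 20.62 = 80.38 dB.
Σ 10^(L/10) = 1.716e+08 → L_total = 10·log₁₀(1.716e+08) = 82.34 dB.

82.3 dB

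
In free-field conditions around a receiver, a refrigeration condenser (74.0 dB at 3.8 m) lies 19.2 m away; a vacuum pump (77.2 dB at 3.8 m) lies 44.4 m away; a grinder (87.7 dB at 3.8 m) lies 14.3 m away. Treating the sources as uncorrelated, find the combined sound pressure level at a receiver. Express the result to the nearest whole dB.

76 dB

First find each source's level at the receiver (point-source: −20·log₁₀(r/r_ref)), then combine on an intensity basis.
refrigeration condenser: 74.0 − 20·log₁₀(19.2/3.8) = 74.0 − 14.07 = 59.93 dB.
vacuum pump: 77.2 − 20·log₁₀(44.4/3.8) = 77.2 − 21.35 = 55.85 dB.
grinder: 87.7 − 20·log₁₀(14.3/3.8) = 87.7 − 11.51 = 76.19 dB.
Σ 10^(L/10) = 4.295e+07 → L_total = 10·log₁₀(4.295e+07) = 76.33 dB.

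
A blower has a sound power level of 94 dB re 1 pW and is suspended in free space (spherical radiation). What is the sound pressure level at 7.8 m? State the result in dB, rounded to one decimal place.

65.2 dB

The power spreads over a sphere of area 4π·r², so L_p = L_w − 10·log₁₀(4π·r²).
4π·r² = 764.5 m², 10·log₁₀ of that is 28.834 dB.
L_p = 94 − 28.834 = 65.17 dB.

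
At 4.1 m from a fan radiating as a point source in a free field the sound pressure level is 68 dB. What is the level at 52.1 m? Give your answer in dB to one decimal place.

Spherical spreading from a point source gives a 20·log₁₀(r₂/r₁) drop.
L₂ = 68 − 20·log₁₀(52.1/4.1) = 68 − 22.081 = 45.92 dB.

45.9 dB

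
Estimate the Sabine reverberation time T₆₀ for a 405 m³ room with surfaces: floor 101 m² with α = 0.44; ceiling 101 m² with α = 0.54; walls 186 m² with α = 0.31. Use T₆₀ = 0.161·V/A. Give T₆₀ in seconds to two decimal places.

0.42 s

Total absorption A = 101·0.44 + 101·0.54 + 186·0.31 = 156.64 m² sabins.
T₆₀ = 0.161 × 405 / 156.64 = 0.416 s.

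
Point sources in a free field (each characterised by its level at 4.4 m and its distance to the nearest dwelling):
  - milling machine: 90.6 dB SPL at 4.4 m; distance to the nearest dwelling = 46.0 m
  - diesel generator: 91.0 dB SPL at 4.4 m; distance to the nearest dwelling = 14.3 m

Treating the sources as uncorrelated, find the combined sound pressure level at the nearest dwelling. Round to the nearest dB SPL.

First find each source's level at the receiver (point-source: −20·log₁₀(r/r_ref)), then combine on an intensity basis.
milling machine: 90.6 − 20·log₁₀(46.0/4.4) = 90.6 − 20.39 = 70.21 dB SPL.
diesel generator: 91.0 − 20·log₁₀(14.3/4.4) = 91.0 − 10.24 = 80.76 dB SPL.
Σ 10^(L/10) = 1.297e+08 → L_total = 10·log₁₀(1.297e+08) = 81.13 dB SPL.

81 dB SPL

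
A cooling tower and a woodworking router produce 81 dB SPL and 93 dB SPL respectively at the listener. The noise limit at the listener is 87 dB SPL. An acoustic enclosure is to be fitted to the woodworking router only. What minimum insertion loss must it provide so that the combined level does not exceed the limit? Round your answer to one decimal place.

7.3 dB

Everything except the woodworking router sums to 10^(81/10) = 1.259e+08 in linear terms, 81.00 dB SPL.
To meet 87 dB SPL overall, the treated woodworking router may contribute at most 10^(87/10) − 1.259e+08 = 3.753e+08, i.e. 85.74 dB SPL.
So the woodworking router must be reduced from 93 to 85.74 dB SPL: IL = 7.26 dB.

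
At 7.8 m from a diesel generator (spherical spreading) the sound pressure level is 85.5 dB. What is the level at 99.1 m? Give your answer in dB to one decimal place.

63.4 dB

Spherical spreading from a point source gives a 20·log₁₀(r₂/r₁) drop.
L₂ = 85.5 − 20·log₁₀(99.1/7.8) = 85.5 − 22.080 = 63.42 dB.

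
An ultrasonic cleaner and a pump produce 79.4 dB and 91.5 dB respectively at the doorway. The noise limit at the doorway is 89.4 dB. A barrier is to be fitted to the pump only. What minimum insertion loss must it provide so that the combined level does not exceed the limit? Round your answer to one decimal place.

2.6 dB

Everything except the pump sums to 10^(79.4/10) = 8.710e+07 in linear terms, 79.40 dB.
To meet 89.4 dB overall, the treated pump may contribute at most 10^(89.4/10) − 8.710e+07 = 7.839e+08, i.e. 88.94 dB.
Required insertion loss = 91.5 − 88.94 = 2.56 dB.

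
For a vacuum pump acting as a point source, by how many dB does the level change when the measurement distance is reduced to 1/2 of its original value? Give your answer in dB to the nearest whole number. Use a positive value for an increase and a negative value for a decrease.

+6 dB

Point-source spreading: ΔL = −20·log₁₀(r₂/r₁).
ΔL = −20·log₁₀(0.5) = +6.02 dB.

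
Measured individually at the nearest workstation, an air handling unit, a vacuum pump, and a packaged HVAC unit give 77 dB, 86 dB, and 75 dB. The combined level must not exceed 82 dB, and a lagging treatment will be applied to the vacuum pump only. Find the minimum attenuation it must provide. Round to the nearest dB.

7 dB

The untreated sources together contribute 10^(77/10) + 10^(75/10) = 8.174e+07, i.e. 79.12 dB.
To meet 82 dB overall, the treated vacuum pump may contribute at most 10^(82/10) − 8.174e+07 = 7.675e+07, i.e. 78.85 dB.
Required insertion loss = 86 − 78.85 = 7.15 dB.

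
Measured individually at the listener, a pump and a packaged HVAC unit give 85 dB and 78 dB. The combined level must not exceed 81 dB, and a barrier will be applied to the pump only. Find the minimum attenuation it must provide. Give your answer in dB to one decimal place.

7.0 dB

The untreated sources together contribute 10^(78/10) = 6.310e+07, i.e. 78.00 dB.
To meet 81 dB overall, the treated pump may contribute at most 10^(81/10) − 6.310e+07 = 6.280e+07, i.e. 77.98 dB.
Required insertion loss = 85 − 77.98 = 7.02 dB.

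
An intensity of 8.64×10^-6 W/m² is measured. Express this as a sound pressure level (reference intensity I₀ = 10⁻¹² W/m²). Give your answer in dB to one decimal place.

69.4 dB

I/I₀ = 8.64×10^-6/10⁻¹² = 8.64×10^6, and L = 10·log₁₀(I/I₀).
L = 10·(0.9365 + 6) = 69.37 dB.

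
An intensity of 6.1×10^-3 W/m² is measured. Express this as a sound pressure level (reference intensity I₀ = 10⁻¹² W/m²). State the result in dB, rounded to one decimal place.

97.9 dB

L = 10·log₁₀(I/I₀) = 10·log₁₀(6.1×10^-3/10⁻¹²) = 10·log₁₀(6.1×10^9).
L = 10·(0.7853 + 9) = 97.85 dB.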